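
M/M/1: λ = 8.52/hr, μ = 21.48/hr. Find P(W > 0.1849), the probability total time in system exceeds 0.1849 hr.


W ~ Exponential(μ−λ) for M/M/1.
μ − λ = 21.48 − 8.52 = 12.9600
P(W > t) = e^{−(μ−λ)t} = e^{−2.3963} = 0.091054

Final: 0.091054


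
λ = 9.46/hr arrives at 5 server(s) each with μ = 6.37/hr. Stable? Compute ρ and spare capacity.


Total capacity cμ = 5·6.37 = 31.85/hr
ρ = λ/(cμ) = 9.46/31.85 = 0.2970
Stable ⇔ ρ < 1: YES
Spare capacity = cμ − λ = 31.85 − 9.46 = 22.39/hr

Final: ρ = 0.2970; stable; margin = 22.39/hr


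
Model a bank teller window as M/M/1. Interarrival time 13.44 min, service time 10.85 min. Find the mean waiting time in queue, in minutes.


λ = 60/13.44 = 4.4643 /hr
μ = 60/10.85 = 5.5300 /hr
ρ = λ/μ = 4.4643/5.5300 = 0.8073
Wq = ρ/(μ−λ) = 0.8073/(5.5300−4.4643) = 0.75755 hr
In minutes: 0.75755·60 = 45.453 min

Final: 45.453 min


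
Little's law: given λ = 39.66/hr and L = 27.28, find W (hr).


W = L/λ = 27.28/39.66 = 0.6878 hr

Final: 0.6878 hr


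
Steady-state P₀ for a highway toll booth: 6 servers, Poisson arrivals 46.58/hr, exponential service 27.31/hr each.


a = λ/μ = 46.58/27.31 = 1.7056; ρ = a/c = 0.2843
Σ_{k=0}^{5} a^k/k! (terms k=0..5) = 1.00000 + 1.70560 + 1.45454 + 0.82696 + 0.35261 + 0.12028 = 5.46000
Tail: a^6/(6!(1−ρ)) = 24.61879/(720·0.7157) = 0.04777
P₀ = 1/(5.46000 + 0.04777) = 1/5.50777 = 0.181562

Final: 0.181562


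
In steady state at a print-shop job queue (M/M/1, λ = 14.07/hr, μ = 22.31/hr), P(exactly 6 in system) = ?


ρ = 14.07/22.31 = 0.6307
P_n = (1−ρ)·ρ^n = (1 − 0.6307)·0.6307^6 = 0.3693·0.062917 = 0.023238

Final: 0.023238


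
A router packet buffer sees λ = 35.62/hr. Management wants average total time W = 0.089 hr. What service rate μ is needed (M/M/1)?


W = 1/(μ−λ) ⇒ μ − λ = 1/W = 1/0.089 = 11.2360
μ = λ + 1/W = 35.62 + 11.2360 = 46.8560 per hr

Final: 46.8560 /hr


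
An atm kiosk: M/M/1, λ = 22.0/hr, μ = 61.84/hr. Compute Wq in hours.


ρ = 22.0/61.84 = 0.3558
Wq = ρ/(μ−λ) = 0.3558/(61.84 − 22.0) = 0.3558/39.84 = 0.008930 hr

Final: 0.008930 hr


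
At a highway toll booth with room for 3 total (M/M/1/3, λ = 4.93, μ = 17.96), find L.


ρ = 4.93/17.96 = 0.2745
L = ρ[1 − (K+1)ρ^K + Kρ^(K+1)] / [(1−ρ)(1−ρ^(K+1))]
Numerator: 0.2745·(1 − 4·0.020683 + 3·0.005678) = 0.256464
Denominator: (0.7255)·(0.994322) = 0.721382
L = 0.256464/0.721382 = 0.3555

Final: 0.3555


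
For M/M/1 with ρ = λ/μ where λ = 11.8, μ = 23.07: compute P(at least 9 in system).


ρ = 11.8/23.07 = 0.5115
P(N ≥ n) = ρ^n = 0.5115^9 = 0.002396

Final: 0.002396


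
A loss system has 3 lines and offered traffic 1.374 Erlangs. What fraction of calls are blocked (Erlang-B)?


B(c,a) = (a^c/c!) / Σ_{k=0}^{c} a^k/k!
a^3/3! = 0.432324
Σ terms (k=0..3): 1.00000 + 1.37400 + 0.94394 + 0.43232 = 3.750262
B = 0.432324/3.750262 = 0.115278

Final: 0.115278


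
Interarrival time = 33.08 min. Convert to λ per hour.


λ = 1/(interarrival time) in consistent units.
1 hour = 60 min, so λ = 60/33.08 = 1.8138 per hour

Final: 1.8138 /hr


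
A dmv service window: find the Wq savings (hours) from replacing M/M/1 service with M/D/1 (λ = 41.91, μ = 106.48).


ρ = 41.91/106.48 = 0.3936
Wq(M/M/1) = ρ/(μ−λ) = 0.3936/64.57 = 0.006096 hr
Wq(M/D/1) = ρ/(2(μ−λ)) = 0.003048 hr
Savings = 0.006096 − 0.003048 = 0.003048 hr

Final: 0.003048 hr


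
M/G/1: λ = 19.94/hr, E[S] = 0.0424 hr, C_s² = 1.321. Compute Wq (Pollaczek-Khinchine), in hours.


ρ = λ·E[S] = 19.94·0.0424 = 0.8455
E[S²] = E[S]²(1+C_s²) = 0.0424²·(1+1.321) = 0.004173
Wq = λ·E[S²]/(2(1−ρ)) = 19.94·0.004173/(2·0.1545) = 0.26918 hr

Final: 0.26918 hr


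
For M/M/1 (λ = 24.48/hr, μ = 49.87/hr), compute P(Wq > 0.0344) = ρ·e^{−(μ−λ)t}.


ρ = 24.48/49.87 = 0.4909
P(Wq > t) = ρ·e^{−(μ−λ)t} = 0.4909·e^{−0.8734}
= 0.4909·0.417523 = 0.204952

Final: 0.204952


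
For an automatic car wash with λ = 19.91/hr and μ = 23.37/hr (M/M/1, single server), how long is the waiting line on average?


ρ = 19.91/23.37 = 0.8519
Lq = ρ²/(1−ρ) = 0.7258/0.1481 = 4.9024

Final: 4.9024


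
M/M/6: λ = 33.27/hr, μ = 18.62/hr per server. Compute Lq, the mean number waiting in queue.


a = λ/μ = 1.7868; ρ = a/6 = 0.2978
P₀ = 0.167373
Lq = P₀·a^c·ρ / (c!·(1−ρ)²) = 0.167373·32.54159·0.2978/(720·0.49309)
= 0.004569

Final: 0.004569


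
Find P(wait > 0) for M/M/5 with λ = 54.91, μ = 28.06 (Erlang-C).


a = λ/μ = 1.9569; ρ = a/5 = 0.3914
P₀ = 0.140363 (from M/M/c formula)
C(c,a) = [a^c/(c!(1−ρ))]·P₀ = [28.69584/(120·0.6086)]·0.140363
= 0.39291·0.140363 = 0.055149

Final: 0.055149


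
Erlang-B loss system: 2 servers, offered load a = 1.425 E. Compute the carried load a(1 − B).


B(2,1.425) = 0.295122 (Erlang-B)
Carried load = a(1 − B) = 1.425·(1 − 0.295122) = 1.425·0.704878 = 1.0045 E

Final: 1.0045 Erlangs


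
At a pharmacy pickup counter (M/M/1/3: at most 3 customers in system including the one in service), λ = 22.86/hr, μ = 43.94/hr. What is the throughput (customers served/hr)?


ρ = 0.5203; P_K = (1−ρ)ρ^3/(1−ρ^4) = 0.072896
λ_eff = λ(1 − P_K) = 22.86·(1 − 0.072896) = 22.86·0.927104 = 21.1936 /hr

Final: 21.1936 /hr


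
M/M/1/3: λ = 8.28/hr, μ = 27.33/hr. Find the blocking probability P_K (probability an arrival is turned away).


ρ = λ/μ = 8.28/27.33 = 0.3030
P_K = (1−ρ)ρ^K/(1−ρ^(K+1)) = (0.6970·0.027808)/(1 − 0.008425)
= 0.019383/0.991575 = 0.019548

Final: 0.019548


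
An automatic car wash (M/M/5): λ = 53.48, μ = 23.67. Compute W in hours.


a = 2.2594; ρ = 0.4519; P₀ = 0.102932
Lq = P₀·a^c·ρ/(c!(1−ρ)²) = 0.07596
Wq = Lq/λ = 0.07596/53.48 = 0.001420 hr
W = Wq + 1/μ = 0.001420 + 0.04225 = 0.04367 hr

Final: 0.04367 hr


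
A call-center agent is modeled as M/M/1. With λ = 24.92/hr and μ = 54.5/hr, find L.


ρ = λ/μ = 24.92/54.5 = 0.4572
L = ρ/(1−ρ) = 0.4572/(1 − 0.4572) = 0.4572/0.5428 = 0.8425

Final: 0.8425


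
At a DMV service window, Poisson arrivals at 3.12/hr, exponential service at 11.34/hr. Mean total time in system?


W = 1/(μ−λ) = 1/(11.34 − 3.12) = 1/8.22 = 0.1217 hr

Final: 0.1217 hr


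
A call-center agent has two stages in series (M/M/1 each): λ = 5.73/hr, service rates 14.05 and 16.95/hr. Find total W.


Each node sees arrival rate λ = 5.73/hr (tandem ⇒ throughput preserved).
W₁ = 1/(μ₁−λ) = 1/(14.05−5.73) = 0.12019 hr
W₂ = 1/(μ₂−λ) = 1/(16.95−5.73) = 0.08913 hr
W_total = W₁ + W₂ = 0.12019 + 0.08913 = 0.20932 hr

Final: 0.20932 hr


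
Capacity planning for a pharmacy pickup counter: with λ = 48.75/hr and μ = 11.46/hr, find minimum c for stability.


Stability requires cμ > λ ⇔ c > λ/μ.
λ/μ = 48.75/11.46 = 4.2539
Minimum integer c = ⌊4.2539⌋ + 1 = 5
Check: 5·11.46 = 57.30 > 48.75, while 4·11.46 = 45.84 ≤ 48.75

Final: 5 servers


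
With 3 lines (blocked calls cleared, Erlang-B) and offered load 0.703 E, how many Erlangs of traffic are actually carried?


B(3,0.703) = 0.028837 (Erlang-B)
Carried load = a(1 − B) = 0.703·(1 − 0.028837) = 0.703·0.971163 = 0.6827 E

Final: 0.6827 Erlangs


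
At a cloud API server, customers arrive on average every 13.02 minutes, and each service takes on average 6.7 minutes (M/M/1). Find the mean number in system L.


λ = 60/13.02 = 4.6083 /hr
μ = 60/6.7 = 8.9552 /hr
ρ = λ/μ = 4.6083/8.9552 = 0.5146
L = ρ/(1−ρ) = 0.5146/0.4854 = 1.0601

Final: 1.0601


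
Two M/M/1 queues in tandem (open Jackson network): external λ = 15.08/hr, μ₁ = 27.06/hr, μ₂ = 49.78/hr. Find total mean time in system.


Each node sees arrival rate λ = 15.08/hr (tandem ⇒ throughput preserved).
W₁ = 1/(μ₁−λ) = 1/(27.06−15.08) = 0.08347 hr
W₂ = 1/(μ₂−λ) = 1/(49.78−15.08) = 0.02882 hr
W_total = W₁ + W₂ = 0.08347 + 0.02882 = 0.11229 hr

Final: 0.11229 hr


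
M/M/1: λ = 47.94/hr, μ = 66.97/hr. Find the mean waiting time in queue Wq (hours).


ρ = 47.94/66.97 = 0.7158
Wq = ρ/(μ−λ) = 0.7158/(66.97 − 47.94) = 0.7158/19.03 = 0.03762 hr

Final: 0.03762 hr


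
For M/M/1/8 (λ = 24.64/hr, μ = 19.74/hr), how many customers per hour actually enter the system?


ρ = 1.2482; P_K = (1−ρ)ρ^8/(1−ρ^9) = 0.230151
λ_eff = λ(1 − P_K) = 24.64·(1 − 0.230151) = 24.64·0.769849 = 18.9691 /hr

Final: 18.9691 /hr


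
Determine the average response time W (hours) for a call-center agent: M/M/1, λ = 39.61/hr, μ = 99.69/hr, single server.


W = 1/(μ−λ) = 1/(99.69 − 39.61) = 1/60.08 = 0.01664 hr

Final: 0.01664 hr


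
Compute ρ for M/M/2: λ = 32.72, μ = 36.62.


ρ = λ/(cμ) = 32.72/(2·36.62) = 32.72/73.24 = 0.4468

Final: 0.4468


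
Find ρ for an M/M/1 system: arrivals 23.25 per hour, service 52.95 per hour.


ρ = λ/μ = 23.25/52.95 = 0.4391

Final: 0.4391


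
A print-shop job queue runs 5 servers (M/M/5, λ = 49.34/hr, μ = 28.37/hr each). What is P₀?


a = λ/μ = 49.34/28.37 = 1.7392; ρ = a/c = 0.3478
Σ_{k=0}^{4} a^k/k! (terms k=0..4) = 1.00000 + 1.73916 + 1.51234 + 0.87673 + 0.38120 = 5.50943
Tail: a^5/(5!(1−ρ)) = 15.91106/(120·0.6522) = 0.20331
P₀ = 1/(5.50943 + 0.20331) = 1/5.71274 = 0.175047

Final: 0.175047


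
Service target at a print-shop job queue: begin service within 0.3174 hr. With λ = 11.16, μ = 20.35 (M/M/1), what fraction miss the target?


ρ = 11.16/20.35 = 0.5484
P(Wq > t) = ρ·e^{−(μ−λ)t} = 0.5484·e^{−2.9169}
= 0.5484·0.054101 = 0.029669

Final: 0.029669


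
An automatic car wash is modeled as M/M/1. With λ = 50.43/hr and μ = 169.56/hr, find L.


ρ = λ/μ = 50.43/169.56 = 0.2974
L = ρ/(1−ρ) = 0.2974/(1 − 0.2974) = 0.2974/0.7026 = 0.4233

Final: 0.4233


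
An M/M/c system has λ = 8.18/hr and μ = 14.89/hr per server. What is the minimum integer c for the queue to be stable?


Stability requires cμ > λ ⇔ c > λ/μ.
λ/μ = 8.18/14.89 = 0.5494
Minimum integer c = ⌊0.5494⌋ + 1 = 1
Check: 1·14.89 = 14.89 > 8.18, while 0·14.89 = 0.00 ≤ 8.18

Final: 1 servers


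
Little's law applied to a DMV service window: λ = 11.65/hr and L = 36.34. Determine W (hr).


W = L/λ = 36.34/11.65 = 3.1193 hr

Final: 3.1193 hr


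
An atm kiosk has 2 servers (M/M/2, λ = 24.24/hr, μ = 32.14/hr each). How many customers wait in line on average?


a = λ/μ = 0.7542; ρ = a/2 = 0.3771
P₀ = 0.452327
Lq = P₀·a^c·ρ / (c!·(1−ρ)²) = 0.452327·0.56882·0.3771/(2·0.38800)
= 0.12503

Final: 0.12503


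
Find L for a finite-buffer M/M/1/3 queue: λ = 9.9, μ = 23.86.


ρ = 9.9/23.86 = 0.4149
L = ρ[1 − (K+1)ρ^K + Kρ^(K+1)] / [(1−ρ)(1−ρ^(K+1))]
Numerator: 0.4149·(1 − 4·0.071432 + 3·0.029639) = 0.333259
Denominator: (0.5851)·(0.970361) = 0.567739
L = 0.333259/0.567739 = 0.5870

Final: 0.5870


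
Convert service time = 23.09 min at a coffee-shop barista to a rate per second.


μ = 1/(service time) in consistent units.
1 second = 0.0166667 min, so μ = 0.0166667/23.09 = 0.0007218 per second

Final: 0.0007218 /sec


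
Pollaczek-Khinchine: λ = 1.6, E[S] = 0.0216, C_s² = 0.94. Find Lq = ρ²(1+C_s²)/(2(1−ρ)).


ρ = λ·E[S] = 1.6·0.0216 = 0.03456
Lq = ρ²(1+C_s²)/(2(1−ρ)) = 0.001194·(1+0.94)/(2·0.9654)
= 0.001194·1.9400/1.9309 = 0.001200

Final: 0.001200


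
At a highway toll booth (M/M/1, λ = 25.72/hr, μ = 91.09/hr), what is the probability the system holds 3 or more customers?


ρ = 25.72/91.09 = 0.2824
P(N ≥ n) = ρ^n = 0.2824^3 = 0.022511

Final: 0.022511


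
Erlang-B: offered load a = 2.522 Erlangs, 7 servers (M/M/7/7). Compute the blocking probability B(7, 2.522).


B(c,a) = (a^c/c!) / Σ_{k=0}^{c} a^k/k!
a^7/7! = 0.128761
Σ terms (k=0..7): 1.00000 + 2.52200 + 3.18024 + 2.67352 + 1.68566 + 0.85025 + 0.35739 + 0.12876 = 12.397815
B = 0.128761/12.397815 = 0.010386

Final: 0.010386


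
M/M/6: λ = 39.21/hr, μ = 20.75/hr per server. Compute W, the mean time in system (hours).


a = 1.8896; ρ = 0.3149; P₀ = 0.150968
Lq = P₀·a^c·ρ/(c!(1−ρ)²) = 0.006406
Wq = Lq/λ = 0.006406/39.21 = 0.0001634 hr
W = Wq + 1/μ = 0.0001634 + 0.04819 = 0.04836 hr

Final: 0.04836 hr


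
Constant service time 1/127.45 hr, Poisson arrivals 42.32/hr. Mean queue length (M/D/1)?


ρ = 42.32/127.45 = 0.3321
M/D/1: Lq = ρ²/(2(1−ρ)) = 0.1103/(2·0.6679) = 0.08254

Final: 0.08254


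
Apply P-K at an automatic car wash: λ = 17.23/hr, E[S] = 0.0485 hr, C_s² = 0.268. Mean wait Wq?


ρ = λ·E[S] = 17.23·0.0485 = 0.8357
E[S²] = E[S]²(1+C_s²) = 0.0485²·(1+0.268) = 0.002983
Wq = λ·E[S²]/(2(1−ρ)) = 17.23·0.002983/(2·0.1643) = 0.15635 hr

Final: 0.15635 hr


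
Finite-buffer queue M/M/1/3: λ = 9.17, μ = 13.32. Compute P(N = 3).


ρ = λ/μ = 9.17/13.32 = 0.6884
P_K = (1−ρ)ρ^K/(1−ρ^(K+1)) = (0.3116·0.326284)/(1 − 0.224626)
= 0.101657/0.775374 = 0.131108

Final: 0.131108


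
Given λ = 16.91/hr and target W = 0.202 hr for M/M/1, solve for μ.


W = 1/(μ−λ) ⇒ μ − λ = 1/W = 1/0.202 = 4.9505
μ = λ + 1/W = 16.91 + 4.9505 = 21.8605 per hr

Final: 21.8605 /hr


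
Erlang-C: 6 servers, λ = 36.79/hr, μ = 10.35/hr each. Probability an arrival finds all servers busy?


a = λ/μ = 3.5546; ρ = a/6 = 0.5924
P₀ = 0.027313 (from M/M/c formula)
C(c,a) = [a^c/(c!(1−ρ))]·P₀ = [2017.14272/(720·0.4076)]·0.027313
= 6.87391·0.027313 = 0.187748

Final: 0.187748


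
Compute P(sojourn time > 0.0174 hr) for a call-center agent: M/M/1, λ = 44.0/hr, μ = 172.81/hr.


W ~ Exponential(μ−λ) for M/M/1.
μ − λ = 172.81 − 44.0 = 128.8100
P(W > t) = e^{−(μ−λ)t} = e^{−2.2413} = 0.106321

Final: 0.106321


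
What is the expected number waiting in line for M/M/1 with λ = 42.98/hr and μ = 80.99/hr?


ρ = 42.98/80.99 = 0.5307
Lq = ρ²/(1−ρ) = 0.2816/0.4693 = 0.6001

Final: 0.6001


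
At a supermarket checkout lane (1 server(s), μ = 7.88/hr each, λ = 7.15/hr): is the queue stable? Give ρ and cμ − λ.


Total capacity cμ = 1·7.88 = 7.88/hr
ρ = λ/(cμ) = 7.15/7.88 = 0.9074
Stable ⇔ ρ < 1: YES
Spare capacity = cμ − λ = 7.88 − 7.15 = 0.73/hr

Final: ρ = 0.9074; stable; margin = 0.73/hr


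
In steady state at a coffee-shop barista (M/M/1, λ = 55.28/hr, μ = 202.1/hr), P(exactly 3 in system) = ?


ρ = 55.28/202.1 = 0.2735
P_n = (1−ρ)·ρ^n = (1 − 0.2735)·0.2735^3 = 0.7265·0.020465 = 0.014867

Final: 0.014867


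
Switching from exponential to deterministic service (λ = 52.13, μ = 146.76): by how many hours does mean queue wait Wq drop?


ρ = 52.13/146.76 = 0.3552
Wq(M/M/1) = ρ/(μ−λ) = 0.3552/94.63 = 0.003754 hr
Wq(M/D/1) = ρ/(2(μ−λ)) = 0.001877 hr
Savings = 0.003754 − 0.001877 = 0.001877 hr

Final: 0.001877 hr


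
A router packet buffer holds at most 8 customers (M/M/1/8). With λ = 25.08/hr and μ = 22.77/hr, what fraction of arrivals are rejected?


ρ = λ/μ = 25.08/22.77 = 1.1014
P_K = (1−ρ)ρ^K/(1−ρ^(K+1)) = (-0.1014·2.166287)/(1 − 2.386055)
= -0.219768/-1.386055 = 0.158557

Final: 0.158557


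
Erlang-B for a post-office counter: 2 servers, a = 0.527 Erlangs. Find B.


B(c,a) = (a^c/c!) / Σ_{k=0}^{c} a^k/k!
a^2/2! = 0.138865
Σ terms (k=0..2): 1.00000 + 0.52700 + 0.13886 = 1.665865
B = 0.138865/1.665865 = 0.083359

Final: 0.083359


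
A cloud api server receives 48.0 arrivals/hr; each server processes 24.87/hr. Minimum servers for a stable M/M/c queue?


Stability requires cμ > λ ⇔ c > λ/μ.
λ/μ = 48.0/24.87 = 1.9300
Minimum integer c = ⌊1.9300⌋ + 1 = 2
Check: 2·24.87 = 49.74 > 48.0, while 1·24.87 = 24.87 ≤ 48.0

Final: 2 servers


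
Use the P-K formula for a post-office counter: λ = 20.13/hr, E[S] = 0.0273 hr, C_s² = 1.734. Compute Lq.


ρ = λ·E[S] = 20.13·0.0273 = 0.5495
Lq = ρ²(1+C_s²)/(2(1−ρ)) = 0.3020·(1+1.734)/(2·0.4505)
= 0.3020·2.7340/0.9009 = 0.91650

Final: 0.91650


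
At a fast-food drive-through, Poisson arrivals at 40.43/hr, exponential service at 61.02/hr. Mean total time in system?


W = 1/(μ−λ) = 1/(61.02 − 40.43) = 1/20.59 = 0.04857 hr

Final: 0.04857 hr


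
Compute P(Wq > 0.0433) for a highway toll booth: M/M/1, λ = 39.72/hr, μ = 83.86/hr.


ρ = 39.72/83.86 = 0.4736
P(Wq > t) = ρ·e^{−(μ−λ)t} = 0.4736·e^{−1.9113}
= 0.4736·0.147894 = 0.070049

Final: 0.070049


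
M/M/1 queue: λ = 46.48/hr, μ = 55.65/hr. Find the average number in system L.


ρ = λ/μ = 46.48/55.65 = 0.8352
L = ρ/(1−ρ) = 0.8352/(1 − 0.8352) = 0.8352/0.1648 = 5.0687

Final: 5.0687


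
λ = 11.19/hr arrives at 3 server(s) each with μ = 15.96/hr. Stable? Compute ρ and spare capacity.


Total capacity cμ = 3·15.96 = 47.88/hr
ρ = λ/(cμ) = 11.19/47.88 = 0.2337
Stable ⇔ ρ < 1: YES
Spare capacity = cμ − λ = 47.88 − 11.19 = 36.69/hr

Final: ρ = 0.2337; stable; margin = 36.69/hr


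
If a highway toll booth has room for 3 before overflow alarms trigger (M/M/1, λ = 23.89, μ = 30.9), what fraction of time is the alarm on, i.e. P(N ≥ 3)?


ρ = 23.89/30.9 = 0.7731
P(N ≥ n) = ρ^n = 0.7731^3 = 0.462139

Final: 0.462139


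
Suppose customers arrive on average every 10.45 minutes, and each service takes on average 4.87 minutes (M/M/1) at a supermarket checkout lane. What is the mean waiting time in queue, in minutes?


λ = 60/10.45 = 5.7416 /hr
μ = 60/4.87 = 12.3203 /hr
ρ = λ/μ = 5.7416/12.3203 = 0.4660
Wq = ρ/(μ−λ) = 0.4660/(12.3203−5.7416) = 0.07084 hr
In minutes: 0.07084·60 = 4.250 min

Final: 4.250 min


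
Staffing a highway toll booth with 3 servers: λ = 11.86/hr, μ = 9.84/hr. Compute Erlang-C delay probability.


a = λ/μ = 1.2053; ρ = a/3 = 0.4018
P₀ = 0.292445 (from M/M/c formula)
C(c,a) = [a^c/(c!(1−ρ))]·P₀ = [1.75093/(6·0.5982)]·0.292445
= 0.48780·0.292445 = 0.142655

Final: 0.142655


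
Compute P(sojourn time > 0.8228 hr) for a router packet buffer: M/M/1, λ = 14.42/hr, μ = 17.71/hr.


W ~ Exponential(μ−λ) for M/M/1.
μ − λ = 17.71 − 14.42 = 3.2900
P(W > t) = e^{−(μ−λ)t} = e^{−2.7070} = 0.066736

Final: 0.066736


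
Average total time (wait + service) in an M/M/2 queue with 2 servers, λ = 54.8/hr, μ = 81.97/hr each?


a = 0.6685; ρ = 0.3343; P₀ = 0.498949
Lq = P₀·a^c·ρ/(c!(1−ρ)²) = 0.08410
Wq = Lq/λ = 0.08410/54.8 = 0.001535 hr
W = Wq + 1/μ = 0.001535 + 0.01220 = 0.01373 hr

Final: 0.01373 hr


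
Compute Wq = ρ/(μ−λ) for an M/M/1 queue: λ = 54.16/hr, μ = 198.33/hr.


ρ = 54.16/198.33 = 0.2731
Wq = ρ/(μ−λ) = 0.2731/(198.33 − 54.16) = 0.2731/144.17 = 0.001894 hr

Final: 0.001894 hr


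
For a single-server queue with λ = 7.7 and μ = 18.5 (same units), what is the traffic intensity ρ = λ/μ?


ρ = λ/μ = 7.7/18.5 = 0.4162

Final: 0.4162


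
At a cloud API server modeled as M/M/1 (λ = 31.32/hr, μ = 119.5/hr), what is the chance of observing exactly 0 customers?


ρ = 31.32/119.5 = 0.2621
P_n = (1−ρ)·ρ^n = (1 − 0.2621)·0.2621^0 = 0.7379·1.000000 = 0.737908

Final: 0.737908


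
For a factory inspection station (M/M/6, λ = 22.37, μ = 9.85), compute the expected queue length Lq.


a = λ/μ = 2.2711; ρ = a/6 = 0.3785
P₀ = 0.102873
Lq = P₀·a^c·ρ / (c!·(1−ρ)²) = 0.102873·137.20771·0.3785/(720·0.38625)
= 0.01921

Final: 0.01921


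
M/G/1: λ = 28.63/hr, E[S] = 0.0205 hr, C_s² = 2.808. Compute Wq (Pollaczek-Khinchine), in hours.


ρ = λ·E[S] = 28.63·0.0205 = 0.5869
E[S²] = E[S]²(1+C_s²) = 0.0205²·(1+2.808) = 0.001600
Wq = λ·E[S²]/(2(1−ρ)) = 28.63·0.001600/(2·0.4131) = 0.05546 hr

Final: 0.05546 hr


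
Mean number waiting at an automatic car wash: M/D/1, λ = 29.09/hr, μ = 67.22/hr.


ρ = 29.09/67.22 = 0.4328
M/D/1: Lq = ρ²/(2(1−ρ)) = 0.1873/(2·0.5672) = 0.16508

Final: 0.16508


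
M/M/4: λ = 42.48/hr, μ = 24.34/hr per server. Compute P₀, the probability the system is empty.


a = λ/μ = 42.48/24.34 = 1.7453; ρ = a/c = 0.4363
Σ_{k=0}^{3} a^k/k! (terms k=0..3) = 1.00000 + 1.74528 + 1.52299 + 0.88601 = 5.15428
Tail: a^4/(4!(1−ρ)) = 9.27803/(24·0.5637) = 0.68582
P₀ = 1/(5.15428 + 0.68582) = 1/5.84010 = 0.171230

Final: 0.171230


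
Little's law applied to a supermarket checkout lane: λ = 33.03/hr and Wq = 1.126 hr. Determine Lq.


Lq = λWq = 33.03·1.126 = 37.1918

Final: 37.1918


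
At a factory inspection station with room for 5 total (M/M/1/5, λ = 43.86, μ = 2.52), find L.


ρ = 43.86/2.52 = 17.4048
L = ρ[1 − (K+1)ρ^K + Kρ^(K+1)] / [(1−ρ)(1−ρ^(K+1))]
Numerator: 17.4048·(1 − 6·1597130.608216 + 5·27797677.966806) = 2252273782.191453
Denominator: (-16.4048)·(-27797676.966806) = 456014272.145938
L = 2252273782.191453/456014272.145938 = 4.9390

Final: 4.9390


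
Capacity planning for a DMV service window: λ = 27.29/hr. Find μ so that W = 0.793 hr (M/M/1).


W = 1/(μ−λ) ⇒ μ − λ = 1/W = 1/0.793 = 1.2610
μ = λ + 1/W = 27.29 + 1.2610 = 28.5510 per hr

Final: 28.5510 /hr


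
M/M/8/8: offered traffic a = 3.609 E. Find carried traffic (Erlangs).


B(8,3.609) = 0.019561 (Erlang-B)
Carried load = a(1 − B) = 3.609·(1 − 0.019561) = 3.609·0.980439 = 3.5384 E

Final: 3.5384 Erlangs


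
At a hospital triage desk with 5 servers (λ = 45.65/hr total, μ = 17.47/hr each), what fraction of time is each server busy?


ρ = λ/(cμ) = 45.65/(5·17.47) = 45.65/87.35 = 0.5226

Final: 0.5226


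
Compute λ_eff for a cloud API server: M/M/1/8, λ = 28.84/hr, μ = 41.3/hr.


ρ = 0.6983; P_K = (1−ρ)ρ^8/(1−ρ^9) = 0.017759
λ_eff = λ(1 − P_K) = 28.84·(1 − 0.017759) = 28.84·0.982241 = 28.3278 /hr

Final: 28.3278 /hr


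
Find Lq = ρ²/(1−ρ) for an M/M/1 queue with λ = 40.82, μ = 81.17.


ρ = 40.82/81.17 = 0.5029
Lq = ρ²/(1−ρ) = 0.2529/0.4971 = 0.5088

Final: 0.5088


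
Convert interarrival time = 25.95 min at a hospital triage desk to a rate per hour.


λ = 1/(interarrival time) in consistent units.
1 hour = 60 min, so λ = 60/25.95 = 2.3121 per hour

Final: 2.3121 /hr


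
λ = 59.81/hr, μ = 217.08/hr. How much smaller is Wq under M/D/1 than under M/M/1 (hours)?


ρ = 59.81/217.08 = 0.2755
Wq(M/M/1) = ρ/(μ−λ) = 0.2755/157.27 = 0.001752 hr
Wq(M/D/1) = ρ/(2(μ−λ)) = 0.0008759 hr
Savings = 0.001752 − 0.0008759 = 0.0008759 hr

Final: 0.0008759 hr


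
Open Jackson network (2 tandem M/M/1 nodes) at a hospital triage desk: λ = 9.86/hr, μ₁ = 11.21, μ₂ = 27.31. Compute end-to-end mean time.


Each node sees arrival rate λ = 9.86/hr (tandem ⇒ throughput preserved).
W₁ = 1/(μ₁−λ) = 1/(11.21−9.86) = 0.74074 hr
W₂ = 1/(μ₂−λ) = 1/(27.31−9.86) = 0.05731 hr
W_total = W₁ + W₂ = 0.74074 + 0.05731 = 0.79805 hr

Final: 0.79805 hr


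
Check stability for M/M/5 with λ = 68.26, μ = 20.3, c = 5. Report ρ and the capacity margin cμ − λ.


Total capacity cμ = 5·20.3 = 101.50/hr
ρ = λ/(cμ) = 68.26/101.50 = 0.6725
Stable ⇔ ρ < 1: YES
Spare capacity = cμ − λ = 101.50 − 68.26 = 33.24/hr

Final: ρ = 0.6725; stable; margin = 33.24/hr


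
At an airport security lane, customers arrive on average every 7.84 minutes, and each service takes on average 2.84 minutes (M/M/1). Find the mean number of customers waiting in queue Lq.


λ = 60/7.84 = 7.6531 /hr
μ = 60/2.84 = 21.1268 /hr
ρ = λ/μ = 7.6531/21.1268 = 0.3622
Lq = ρ²/(1−ρ) = 0.1312/0.6378 = 0.2058

Final: 0.2058


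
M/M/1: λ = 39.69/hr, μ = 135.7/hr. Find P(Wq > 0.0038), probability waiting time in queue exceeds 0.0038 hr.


ρ = 39.69/135.7 = 0.2925
P(Wq > t) = ρ·e^{−(μ−λ)t} = 0.2925·e^{−0.3648}
= 0.2925·0.694309 = 0.203074

Final: 0.203074


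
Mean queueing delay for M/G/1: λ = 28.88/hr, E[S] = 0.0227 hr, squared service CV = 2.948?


ρ = λ·E[S] = 28.88·0.0227 = 0.6556
E[S²] = E[S]²(1+C_s²) = 0.0227²·(1+2.948) = 0.002034
Wq = λ·E[S²]/(2(1−ρ)) = 28.88·0.002034/(2·0.3444) = 0.08529 hr

Final: 0.08529 hr


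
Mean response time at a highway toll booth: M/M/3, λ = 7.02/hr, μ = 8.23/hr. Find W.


a = 0.8530; ρ = 0.2843; P₀ = 0.423498
Lq = P₀·a^c·ρ/(c!(1−ρ)²) = 0.02432
Wq = Lq/λ = 0.02432/7.02 = 0.003464 hr
W = Wq + 1/μ = 0.003464 + 0.12151 = 0.12497 hr

Final: 0.12497 hr


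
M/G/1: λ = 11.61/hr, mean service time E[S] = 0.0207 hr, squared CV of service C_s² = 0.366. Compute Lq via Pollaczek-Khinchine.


ρ = λ·E[S] = 11.61·0.0207 = 0.2403
Lq = ρ²(1+C_s²)/(2(1−ρ)) = 0.05776·(1+0.366)/(2·0.7597)
= 0.05776·1.3660/1.5193 = 0.05193

Final: 0.05193


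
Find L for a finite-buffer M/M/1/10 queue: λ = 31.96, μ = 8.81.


ρ = 31.96/8.81 = 3.6277
L = ρ[1 − (K+1)ρ^K + Kρ^(K+1)] / [(1−ρ)(1−ρ^(K+1))]
Numerator: 3.6277·(1 − 11·394737.714538 + 10·1431988.349220) = 36196312.990661
Denominator: (-2.6277)·(-1431987.349220) = 3762827.143523
L = 36196312.990661/3762827.143523 = 9.6194

Final: 9.6194


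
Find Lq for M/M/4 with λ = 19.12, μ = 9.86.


a = λ/μ = 1.9391; ρ = a/4 = 0.4848
P₀ = 0.139312
Lq = P₀·a^c·ρ / (c!·(1−ρ)²) = 0.139312·14.13982·0.4848/(24·0.26544)
= 0.14990

Final: 0.14990


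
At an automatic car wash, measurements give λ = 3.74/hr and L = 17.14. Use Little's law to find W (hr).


W = L/λ = 17.14/3.74 = 4.5829 hr

Final: 4.5829 hr


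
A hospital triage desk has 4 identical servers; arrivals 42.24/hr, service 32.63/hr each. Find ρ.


ρ = λ/(cμ) = 42.24/(4·32.63) = 42.24/130.52 = 0.3236

Final: 0.3236


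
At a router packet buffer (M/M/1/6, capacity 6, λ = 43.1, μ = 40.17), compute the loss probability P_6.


ρ = λ/μ = 43.1/40.17 = 1.0729
P_K = (1−ρ)ρ^K/(1−ρ^(K+1)) = (-0.07294·1.525642)/(1 − 1.636922)
= -0.111280/-0.636922 = 0.174716

Final: 0.174716


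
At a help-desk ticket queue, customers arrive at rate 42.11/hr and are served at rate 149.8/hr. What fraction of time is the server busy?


ρ = λ/μ = 42.11/149.8 = 0.2811

Final: 0.2811


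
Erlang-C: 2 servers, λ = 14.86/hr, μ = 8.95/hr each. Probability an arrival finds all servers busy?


a = λ/μ = 1.6603; ρ = a/2 = 0.8302
P₀ = 0.092796 (from M/M/c formula)
C(c,a) = [a^c/(c!(1−ρ))]·P₀ = [2.75671/(2·0.1698)]·0.092796
= 8.11598·0.092796 = 0.753131

Final: 0.753131


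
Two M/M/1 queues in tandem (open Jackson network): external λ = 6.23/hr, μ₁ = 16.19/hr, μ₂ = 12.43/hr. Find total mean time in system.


Each node sees arrival rate λ = 6.23/hr (tandem ⇒ throughput preserved).
W₁ = 1/(μ₁−λ) = 1/(16.19−6.23) = 0.10040 hr
W₂ = 1/(μ₂−λ) = 1/(12.43−6.23) = 0.16129 hr
W_total = W₁ + W₂ = 0.10040 + 0.16129 = 0.26169 hr

Final: 0.26169 hr


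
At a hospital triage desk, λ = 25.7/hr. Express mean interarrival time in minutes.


Mean interarrival time = 1/λ = 1/25.7 hour = 0.03891 hour
In minutes: 0.03891 × 60 = 2.3346 min

Final: 2.3346 min


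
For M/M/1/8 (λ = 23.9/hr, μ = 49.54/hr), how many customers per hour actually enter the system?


ρ = 0.4824; P_K = (1−ρ)ρ^8/(1−ρ^9) = 0.001521
λ_eff = λ(1 − P_K) = 23.9·(1 − 0.001521) = 23.9·0.998479 = 23.8636 /hr

Final: 23.8636 /hr


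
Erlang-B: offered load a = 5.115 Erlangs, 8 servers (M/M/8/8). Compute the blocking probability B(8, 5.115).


B(c,a) = (a^c/c!) / Σ_{k=0}^{c} a^k/k!
a^8/8! = 11.621029
Σ terms (k=0..8): 1.00000 + 5.11500 + 13.08161 + 22.30415 + 28.52143 + 29.17742 + 24.87375 + 18.17561 + 11.62103 = 153.870007
B = 11.621029/153.870007 = 0.075525

Final: 0.075525


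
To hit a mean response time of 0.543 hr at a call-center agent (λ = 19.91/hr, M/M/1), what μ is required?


W = 1/(μ−λ) ⇒ μ − λ = 1/W = 1/0.543 = 1.8416
μ = λ + 1/W = 19.91 + 1.8416 = 21.7516 per hr

Final: 21.7516 /hr


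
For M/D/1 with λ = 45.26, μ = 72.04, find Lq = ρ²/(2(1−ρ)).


ρ = 45.26/72.04 = 0.6283
M/D/1: Lq = ρ²/(2(1−ρ)) = 0.3947/(2·0.3717) = 0.53090

Final: 0.53090


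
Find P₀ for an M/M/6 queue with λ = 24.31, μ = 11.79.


a = λ/μ = 24.31/11.79 = 2.0619; ρ = a/c = 0.3437
Σ_{k=0}^{5} a^k/k! (terms k=0..5) = 1.00000 + 2.06192 + 2.12575 + 1.46104 + 0.75314 + 0.31058 = 7.71242
Tail: a^6/(6!(1−ρ)) = 76.84700/(720·0.6563) = 0.16262
P₀ = 1/(7.71242 + 0.16262) = 1/7.87504 = 0.126983

Final: 0.126983


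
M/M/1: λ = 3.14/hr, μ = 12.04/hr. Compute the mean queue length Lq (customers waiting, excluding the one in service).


ρ = 3.14/12.04 = 0.2608
Lq = ρ²/(1−ρ) = 0.06802/0.7392 = 0.09201

Final: 0.09201


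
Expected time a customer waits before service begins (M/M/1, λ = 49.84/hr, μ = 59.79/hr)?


ρ = 49.84/59.79 = 0.8336
Wq = ρ/(μ−λ) = 0.8336/(59.79 − 49.84) = 0.8336/9.95 = 0.08378 hr

Final: 0.08378 hr


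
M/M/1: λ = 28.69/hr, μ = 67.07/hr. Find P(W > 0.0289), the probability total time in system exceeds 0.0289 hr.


W ~ Exponential(μ−λ) for M/M/1.
μ − λ = 67.07 − 28.69 = 38.3800
P(W > t) = e^{−(μ−λ)t} = e^{−1.1092} = 0.329829

Final: 0.329829


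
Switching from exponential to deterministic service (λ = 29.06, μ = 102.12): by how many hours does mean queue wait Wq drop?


ρ = 29.06/102.12 = 0.2846
Wq(M/M/1) = ρ/(μ−λ) = 0.2846/73.06 = 0.003895 hr
Wq(M/D/1) = ρ/(2(μ−λ)) = 0.001947 hr
Savings = 0.003895 − 0.001947 = 0.001947 hr

Final: 0.001947 hr


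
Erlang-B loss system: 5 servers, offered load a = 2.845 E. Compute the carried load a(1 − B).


B(5,2.845) = 0.096998 (Erlang-B)
Carried load = a(1 − B) = 2.845·(1 − 0.096998) = 2.845·0.903002 = 2.5690 E

Final: 2.5690 Erlangs


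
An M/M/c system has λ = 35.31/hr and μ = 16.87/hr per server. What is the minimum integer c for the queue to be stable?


Stability requires cμ > λ ⇔ c > λ/μ.
λ/μ = 35.31/16.87 = 2.0931
Minimum integer c = ⌊2.0931⌋ + 1 = 3
Check: 3·16.87 = 50.61 > 35.31, while 2·16.87 = 33.74 ≤ 35.31

Final: 3 servers


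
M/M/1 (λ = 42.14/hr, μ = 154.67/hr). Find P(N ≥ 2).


ρ = 42.14/154.67 = 0.2725
P(N ≥ n) = ρ^n = 0.2725^2 = 0.074230

Final: 0.074230


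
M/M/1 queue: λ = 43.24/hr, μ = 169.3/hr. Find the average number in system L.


ρ = λ/μ = 43.24/169.3 = 0.2554
L = ρ/(1−ρ) = 0.2554/(1 − 0.2554) = 0.2554/0.7446 = 0.3430

Final: 0.3430


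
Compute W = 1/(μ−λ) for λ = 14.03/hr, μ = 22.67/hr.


W = 1/(μ−λ) = 1/(22.67 − 14.03) = 1/8.64 = 0.1157 hr

Final: 0.1157 hr


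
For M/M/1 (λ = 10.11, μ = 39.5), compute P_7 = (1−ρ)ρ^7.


ρ = 10.11/39.5 = 0.2559
P_n = (1−ρ)·ρ^n = (1 − 0.2559)·0.2559^7 = 0.7441·0.00007196 = 0.00005354

Final: 0.00005354


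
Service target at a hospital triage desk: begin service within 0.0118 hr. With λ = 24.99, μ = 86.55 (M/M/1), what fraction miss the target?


ρ = 24.99/86.55 = 0.2887
P(Wq > t) = ρ·e^{−(μ−λ)t} = 0.2887·e^{−0.7264}
= 0.2887·0.483643 = 0.139645

Final: 0.139645


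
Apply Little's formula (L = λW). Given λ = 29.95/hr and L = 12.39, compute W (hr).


W = L/λ = 12.39/29.95 = 0.4137 hr

Final: 0.4137 hr


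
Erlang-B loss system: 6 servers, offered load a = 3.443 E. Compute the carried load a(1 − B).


B(6,3.443) = 0.078766 (Erlang-B)
Carried load = a(1 − B) = 3.443·(1 − 0.078766) = 3.443·0.921234 = 3.1718 E

Final: 3.1718 Erlangs


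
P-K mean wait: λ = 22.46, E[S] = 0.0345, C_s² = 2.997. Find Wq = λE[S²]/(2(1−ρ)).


ρ = λ·E[S] = 22.46·0.0345 = 0.7749
E[S²] = E[S]²(1+C_s²) = 0.0345²·(1+2.997) = 0.004757
Wq = λ·E[S²]/(2(1−ρ)) = 22.46·0.004757/(2·0.2251) = 0.23731 hr

Final: 0.23731 hr


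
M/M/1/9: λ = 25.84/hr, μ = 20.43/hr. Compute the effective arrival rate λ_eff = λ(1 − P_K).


ρ = 1.2648; P_K = (1−ρ)ρ^9/(1−ρ^10) = 0.231457
λ_eff = λ(1 − P_K) = 25.84·(1 − 0.231457) = 25.84·0.768543 = 19.8592 /hr

Final: 19.8592 /hr


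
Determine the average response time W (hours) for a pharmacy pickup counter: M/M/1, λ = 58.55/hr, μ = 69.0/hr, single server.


W = 1/(μ−λ) = 1/(69.0 − 58.55) = 1/10.45 = 0.09569 hr

Final: 0.09569 hr


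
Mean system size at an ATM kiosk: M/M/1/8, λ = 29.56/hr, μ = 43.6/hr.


ρ = 29.56/43.6 = 0.6780
L = ρ[1 − (K+1)ρ^K + Kρ^(K+1)] / [(1−ρ)(1−ρ^(K+1))]
Numerator: 0.6780·(1 − 9·0.044642 + 8·0.030266) = 0.569744
Denominator: (0.3220)·(0.969734) = 0.312272
L = 0.569744/0.312272 = 1.8245

Final: 1.8245


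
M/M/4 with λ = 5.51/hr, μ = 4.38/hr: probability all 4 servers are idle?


a = λ/μ = 5.51/4.38 = 1.2580; ρ = a/c = 0.3145
Σ_{k=0}^{3} a^k/k! (terms k=0..3) = 1.00000 + 1.25799 + 0.79127 + 0.33180 = 3.38107
Tail: a^4/(4!(1−ρ)) = 2.50444/(24·0.6855) = 0.15223
P₀ = 1/(3.38107 + 0.15223) = 1/3.53329 = 0.283022

Final: 0.283022


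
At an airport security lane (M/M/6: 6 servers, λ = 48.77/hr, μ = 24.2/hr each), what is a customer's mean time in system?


a = 2.0153; ρ = 0.3359; P₀ = 0.133075
Lq = P₀·a^c·ρ/(c!(1−ρ)²) = 0.009429
Wq = Lq/λ = 0.009429/48.77 = 0.0001933 hr
W = Wq + 1/μ = 0.0001933 + 0.04132 = 0.04152 hr

Final: 0.04152 hr


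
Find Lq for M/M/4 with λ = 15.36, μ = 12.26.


a = λ/μ = 1.2529; ρ = a/4 = 0.3132
P₀ = 0.284502
Lq = P₀·a^c·ρ / (c!·(1−ρ)²) = 0.284502·2.46379·0.3132/(24·0.47168)
= 0.01939

Final: 0.01939


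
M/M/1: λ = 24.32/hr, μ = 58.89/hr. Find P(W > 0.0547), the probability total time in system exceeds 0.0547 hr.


W ~ Exponential(μ−λ) for M/M/1.
μ − λ = 58.89 − 24.32 = 34.5700
P(W > t) = e^{−(μ−λ)t} = e^{−1.8910} = 0.150924

Final: 0.150924


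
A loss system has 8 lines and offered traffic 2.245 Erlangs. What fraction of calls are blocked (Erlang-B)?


B(c,a) = (a^c/c!) / Σ_{k=0}^{c} a^k/k!
a^8/8! = 0.016003
Σ terms (k=0..8): 1.00000 + 2.24500 + 2.52001 + 1.88581 + 1.05841 + 0.47523 + 0.17781 + 0.05703 + 0.01600 = 9.435303
B = 0.016003/9.435303 = 0.001696

Final: 0.001696


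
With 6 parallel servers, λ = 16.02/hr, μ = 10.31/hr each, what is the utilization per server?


ρ = λ/(cμ) = 16.02/(6·10.31) = 16.02/61.86 = 0.2590

Final: 0.2590


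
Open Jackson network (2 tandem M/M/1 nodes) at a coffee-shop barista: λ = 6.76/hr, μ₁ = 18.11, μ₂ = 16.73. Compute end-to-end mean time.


Each node sees arrival rate λ = 6.76/hr (tandem ⇒ throughput preserved).
W₁ = 1/(μ₁−λ) = 1/(18.11−6.76) = 0.08811 hr
W₂ = 1/(μ₂−λ) = 1/(16.73−6.76) = 0.10030 hr
W_total = W₁ + W₂ = 0.08811 + 0.10030 = 0.18841 hr

Final: 0.18841 hr


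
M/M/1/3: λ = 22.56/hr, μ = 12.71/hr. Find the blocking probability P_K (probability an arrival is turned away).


ρ = λ/μ = 22.56/12.71 = 1.7750
P_K = (1−ρ)ρ^K/(1−ρ^(K+1)) = (-0.7750·5.592173)/(1 − 9.925998)
= -4.333824/-8.925998 = 0.485528

Final: 0.485528


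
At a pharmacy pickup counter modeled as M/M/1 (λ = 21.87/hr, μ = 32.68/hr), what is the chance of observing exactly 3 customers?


ρ = 21.87/32.68 = 0.6692
P_n = (1−ρ)·ρ^n = (1 − 0.6692)·0.6692^3 = 0.3308·0.299709 = 0.099139

Final: 0.099139


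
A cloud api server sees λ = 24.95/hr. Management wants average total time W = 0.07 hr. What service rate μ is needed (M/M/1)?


W = 1/(μ−λ) ⇒ μ − λ = 1/W = 1/0.07 = 14.2857
μ = λ + 1/W = 24.95 + 14.2857 = 39.2357 per hr

Final: 39.2357 /hr


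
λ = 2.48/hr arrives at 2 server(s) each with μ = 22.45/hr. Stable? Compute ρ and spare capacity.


Total capacity cμ = 2·22.45 = 44.90/hr
ρ = λ/(cμ) = 2.48/44.90 = 0.05523
Stable ⇔ ρ < 1: YES
Spare capacity = cμ − λ = 44.90 − 2.48 = 42.42/hr

Final: ρ = 0.05523; stable; margin = 42.42/hr


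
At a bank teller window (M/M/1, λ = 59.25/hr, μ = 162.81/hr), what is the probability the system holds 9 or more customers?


ρ = 59.25/162.81 = 0.3639
P(N ≥ n) = ρ^n = 0.3639^9 = 0.0001120

Final: 0.0001120


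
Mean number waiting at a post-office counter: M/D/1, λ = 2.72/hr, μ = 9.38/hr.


ρ = 2.72/9.38 = 0.2900
M/D/1: Lq = ρ²/(2(1−ρ)) = 0.08409/(2·0.7100) = 0.05921

Final: 0.05921


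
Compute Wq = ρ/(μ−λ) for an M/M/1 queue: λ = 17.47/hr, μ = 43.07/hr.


ρ = 17.47/43.07 = 0.4056
Wq = ρ/(μ−λ) = 0.4056/(43.07 − 17.47) = 0.4056/25.60 = 0.01584 hr

Final: 0.01584 hr


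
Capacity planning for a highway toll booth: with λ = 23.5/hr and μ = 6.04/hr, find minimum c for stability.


Stability requires cμ > λ ⇔ c > λ/μ.
λ/μ = 23.5/6.04 = 3.8907
Minimum integer c = ⌊3.8907⌋ + 1 = 4
Check: 4·6.04 = 24.16 > 23.5, while 3·6.04 = 18.12 ≤ 23.5

Final: 4 servers


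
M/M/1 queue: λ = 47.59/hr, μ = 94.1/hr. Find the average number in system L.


ρ = λ/μ = 47.59/94.1 = 0.5057
L = ρ/(1−ρ) = 0.5057/(1 − 0.5057) = 0.5057/0.4943 = 1.0232

Final: 1.0232


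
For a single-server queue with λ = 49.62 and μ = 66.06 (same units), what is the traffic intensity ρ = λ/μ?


ρ = λ/μ = 49.62/66.06 = 0.7511

Final: 0.7511


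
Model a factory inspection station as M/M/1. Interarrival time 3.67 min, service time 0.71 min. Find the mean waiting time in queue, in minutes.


λ = 60/3.67 = 16.3488 /hr
μ = 60/0.71 = 84.5070 /hr
ρ = λ/μ = 16.3488/84.5070 = 0.1935
Wq = ρ/(μ−λ) = 0.1935/(84.5070−16.3488) = 0.002838 hr
In minutes: 0.002838·60 = 0.1703 min

Final: 0.1703 min


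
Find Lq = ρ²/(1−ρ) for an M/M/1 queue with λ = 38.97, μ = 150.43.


ρ = 38.97/150.43 = 0.2591
Lq = ρ²/(1−ρ) = 0.06711/0.7409 = 0.09057

Final: 0.09057


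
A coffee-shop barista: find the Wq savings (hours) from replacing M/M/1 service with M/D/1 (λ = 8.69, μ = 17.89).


ρ = 8.69/17.89 = 0.4857
Wq(M/M/1) = ρ/(μ−λ) = 0.4857/9.20 = 0.05280 hr
Wq(M/D/1) = ρ/(2(μ−λ)) = 0.02640 hr
Savings = 0.05280 − 0.02640 = 0.02640 hr

Final: 0.02640 hr


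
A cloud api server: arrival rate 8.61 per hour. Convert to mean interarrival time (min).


Mean interarrival time = 1/λ = 1/8.61 hour = 0.11614 hour
In minutes: 0.11614 × 60 = 6.9686 min

Final: 6.9686 min


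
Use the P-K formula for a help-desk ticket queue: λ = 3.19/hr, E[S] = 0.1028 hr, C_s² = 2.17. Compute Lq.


ρ = λ·E[S] = 3.19·0.1028 = 0.3279
Lq = ρ²(1+C_s²)/(2(1−ρ)) = 0.1075·(1+2.17)/(2·0.6721)
= 0.1075·3.1700/1.3441 = 0.25362

Final: 0.25362


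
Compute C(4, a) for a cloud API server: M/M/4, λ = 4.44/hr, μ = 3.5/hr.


a = λ/μ = 1.2686; ρ = a/4 = 0.3171
P₀ = 0.279996 (from M/M/c formula)
C(c,a) = [a^c/(c!(1−ρ))]·P₀ = [2.58976/(24·0.6829)]·0.279996
= 0.15802·0.279996 = 0.044246

Final: 0.044246


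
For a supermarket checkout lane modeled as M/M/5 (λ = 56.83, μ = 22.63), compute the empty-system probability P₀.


a = λ/μ = 56.83/22.63 = 2.5113; ρ = a/c = 0.5023
Σ_{k=0}^{4} a^k/k! (terms k=0..4) = 1.00000 + 2.51127 + 3.15323 + 2.63954 + 1.65715 = 10.96119
Tail: a^5/(5!(1−ρ)) = 99.87700/(120·0.4977) = 1.67215
P₀ = 1/(10.96119 + 1.67215) = 1/12.63334 = 0.079156

Final: 0.079156


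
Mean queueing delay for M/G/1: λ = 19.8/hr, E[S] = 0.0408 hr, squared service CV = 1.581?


ρ = λ·E[S] = 19.8·0.0408 = 0.8078
E[S²] = E[S]²(1+C_s²) = 0.0408²·(1+1.581) = 0.004296
Wq = λ·E[S²]/(2(1−ρ)) = 19.8·0.004296/(2·0.1922) = 0.22135 hr

Final: 0.22135 hr


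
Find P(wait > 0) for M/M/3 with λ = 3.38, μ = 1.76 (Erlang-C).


a = λ/μ = 1.9205; ρ = a/3 = 0.6402
P₀ = 0.124300 (from M/M/c formula)
C(c,a) = [a^c/(c!(1−ρ))]·P₀ = [7.08292/(6·0.3598)]·0.124300
= 3.28051·0.124300 = 0.407768

Final: 0.407768
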